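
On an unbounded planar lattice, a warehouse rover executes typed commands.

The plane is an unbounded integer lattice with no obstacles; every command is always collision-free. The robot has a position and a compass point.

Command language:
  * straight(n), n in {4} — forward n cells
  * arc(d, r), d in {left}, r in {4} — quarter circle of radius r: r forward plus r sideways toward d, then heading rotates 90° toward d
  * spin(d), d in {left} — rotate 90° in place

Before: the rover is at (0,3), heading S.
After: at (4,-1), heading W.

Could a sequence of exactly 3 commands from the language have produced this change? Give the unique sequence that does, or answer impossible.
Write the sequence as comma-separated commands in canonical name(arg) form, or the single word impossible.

arc(left, 4), spin(left), spin(left)

key: running spin(left) before arc(left, 4) would end elsewhere — order is forced
begin: at (0,3), heading S
[1] after arc(left, 4): at (4,-1), heading E
[2] after spin(left): at (4,-1), heading N
[3] after spin(left): at (4,-1), heading W
no other 3-command option fits: unique.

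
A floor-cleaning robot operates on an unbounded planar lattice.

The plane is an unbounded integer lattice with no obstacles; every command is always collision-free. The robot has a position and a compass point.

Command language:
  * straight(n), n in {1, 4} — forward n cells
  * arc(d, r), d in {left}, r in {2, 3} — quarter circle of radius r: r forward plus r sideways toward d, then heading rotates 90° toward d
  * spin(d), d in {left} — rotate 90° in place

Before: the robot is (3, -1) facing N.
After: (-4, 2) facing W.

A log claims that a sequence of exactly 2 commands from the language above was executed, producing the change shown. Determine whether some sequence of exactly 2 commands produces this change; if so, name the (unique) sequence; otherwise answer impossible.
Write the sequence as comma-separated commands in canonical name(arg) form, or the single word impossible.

key: running straight(4) before arc(left, 3) would end elsewhere — order is forced
start: (3, -1) facing N
[1] after arc(left, 3): (0, 2) facing W
[2] after straight(4): (-4, 2) facing W
no rival 2-sequence matches.

arc(left, 3), straight(4)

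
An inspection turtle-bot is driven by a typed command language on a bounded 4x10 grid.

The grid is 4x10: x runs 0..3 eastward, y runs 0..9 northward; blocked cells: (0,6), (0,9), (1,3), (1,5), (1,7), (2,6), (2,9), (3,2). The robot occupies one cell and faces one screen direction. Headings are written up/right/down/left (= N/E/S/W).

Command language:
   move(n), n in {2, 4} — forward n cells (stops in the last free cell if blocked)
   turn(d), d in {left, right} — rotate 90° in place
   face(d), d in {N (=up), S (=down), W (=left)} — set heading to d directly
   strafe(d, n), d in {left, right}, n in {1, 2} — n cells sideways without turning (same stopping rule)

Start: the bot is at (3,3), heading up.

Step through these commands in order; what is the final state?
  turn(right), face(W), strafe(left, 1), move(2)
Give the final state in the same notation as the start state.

at (2,3), heading left

initial: at (3,3), heading up
step 1 (turn(right)): at (3,3), heading right
step 2 (face(W)): at (3,3), heading left
step 3 (strafe(left, 1)): at (3,3), heading left
step 4 (move(2)): at (2,3), heading left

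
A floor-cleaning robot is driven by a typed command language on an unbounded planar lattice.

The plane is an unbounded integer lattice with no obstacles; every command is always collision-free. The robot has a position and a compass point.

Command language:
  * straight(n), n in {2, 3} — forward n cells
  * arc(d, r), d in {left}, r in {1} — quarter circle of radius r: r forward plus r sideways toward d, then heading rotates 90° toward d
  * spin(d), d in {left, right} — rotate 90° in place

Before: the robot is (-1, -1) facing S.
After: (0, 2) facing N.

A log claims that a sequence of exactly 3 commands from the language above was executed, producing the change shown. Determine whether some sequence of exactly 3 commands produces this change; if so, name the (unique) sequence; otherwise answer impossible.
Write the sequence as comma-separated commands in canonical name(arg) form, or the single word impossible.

key: position moved to (0,2) AND the heading swung to N — translation plus rotation needed
t0: (-1, -1) facing S
step 1 (spin(left)): (-1, -1) facing E
step 2 (arc(left, 1)): (0, 0) facing N
step 3 (straight(2)): (0, 2) facing N
all 125 alternatives checked — unique.

spin(left), arc(left, 1), straight(2)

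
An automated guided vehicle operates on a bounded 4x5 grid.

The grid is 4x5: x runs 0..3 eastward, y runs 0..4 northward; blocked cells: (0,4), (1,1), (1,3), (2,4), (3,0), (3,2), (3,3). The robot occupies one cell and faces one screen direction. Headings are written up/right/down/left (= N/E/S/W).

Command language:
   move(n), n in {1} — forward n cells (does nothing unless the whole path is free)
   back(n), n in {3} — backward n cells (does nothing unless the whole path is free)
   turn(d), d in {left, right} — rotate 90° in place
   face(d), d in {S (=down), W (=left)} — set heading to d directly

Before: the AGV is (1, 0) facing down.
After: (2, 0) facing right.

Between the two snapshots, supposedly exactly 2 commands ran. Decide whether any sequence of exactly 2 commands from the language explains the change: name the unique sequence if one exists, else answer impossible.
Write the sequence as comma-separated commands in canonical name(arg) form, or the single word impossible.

key: cell and facing (now E) both changed — the 2 commands mix motion and turning
start: (1, 0) facing down
1. turn(left) → (1, 0) facing right
2. move(1) → (2, 0) facing right
no rival 2-sequence matches.

turn(left), move(1)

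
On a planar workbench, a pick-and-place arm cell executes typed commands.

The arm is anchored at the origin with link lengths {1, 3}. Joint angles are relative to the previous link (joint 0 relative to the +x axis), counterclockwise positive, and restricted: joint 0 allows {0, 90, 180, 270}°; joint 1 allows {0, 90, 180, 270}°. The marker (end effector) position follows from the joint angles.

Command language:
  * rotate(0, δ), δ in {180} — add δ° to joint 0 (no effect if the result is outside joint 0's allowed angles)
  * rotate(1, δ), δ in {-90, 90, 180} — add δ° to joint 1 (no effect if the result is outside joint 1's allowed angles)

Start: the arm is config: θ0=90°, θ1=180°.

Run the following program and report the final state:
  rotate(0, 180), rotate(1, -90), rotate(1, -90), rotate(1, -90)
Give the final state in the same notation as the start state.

config: θ0=270°, θ1=270°

start: config: θ0=90°, θ1=180°
t=1 rotate(0, 180) ⇒ config: θ0=270°, θ1=180°
t=2 rotate(1, -90) ⇒ config: θ0=270°, θ1=90°
t=3 rotate(1, -90) ⇒ config: θ0=270°, θ1=0°
t=4 rotate(1, -90) ⇒ config: θ0=270°, θ1=270°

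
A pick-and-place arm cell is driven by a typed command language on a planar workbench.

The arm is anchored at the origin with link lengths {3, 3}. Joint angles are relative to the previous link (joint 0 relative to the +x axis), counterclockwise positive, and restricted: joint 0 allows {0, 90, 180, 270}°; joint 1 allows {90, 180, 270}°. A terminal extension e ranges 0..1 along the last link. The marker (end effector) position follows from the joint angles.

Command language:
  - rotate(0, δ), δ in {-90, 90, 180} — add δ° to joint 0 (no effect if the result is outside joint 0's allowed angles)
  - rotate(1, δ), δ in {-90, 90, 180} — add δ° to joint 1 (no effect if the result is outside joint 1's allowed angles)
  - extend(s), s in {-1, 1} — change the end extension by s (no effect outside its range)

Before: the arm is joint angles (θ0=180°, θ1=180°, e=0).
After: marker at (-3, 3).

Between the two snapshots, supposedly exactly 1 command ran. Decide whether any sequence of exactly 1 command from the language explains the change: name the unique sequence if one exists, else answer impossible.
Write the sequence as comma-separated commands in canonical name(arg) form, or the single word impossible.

rotate(1, 90)

begin: joint angles (θ0=180°, θ1=180°, e=0)
[1] after rotate(1, 90): joint angles (θ0=180°, θ1=270°, e=0)
all 8 alternatives checked — unique.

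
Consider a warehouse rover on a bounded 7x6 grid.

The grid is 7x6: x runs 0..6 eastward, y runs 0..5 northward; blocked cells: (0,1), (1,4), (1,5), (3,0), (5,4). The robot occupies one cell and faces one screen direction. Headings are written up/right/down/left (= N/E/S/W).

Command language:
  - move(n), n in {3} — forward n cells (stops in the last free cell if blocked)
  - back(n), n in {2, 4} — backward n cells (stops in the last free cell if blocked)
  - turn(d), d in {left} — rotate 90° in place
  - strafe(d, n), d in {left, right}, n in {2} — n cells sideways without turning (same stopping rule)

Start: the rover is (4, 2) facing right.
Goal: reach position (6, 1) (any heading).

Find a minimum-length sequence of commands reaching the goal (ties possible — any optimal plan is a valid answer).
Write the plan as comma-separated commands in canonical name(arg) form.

begin: (4, 2) facing right
t=1 move(3) ⇒ (6, 2) facing right
t=2 turn(left) ⇒ (6, 2) facing up
t=3 move(3) ⇒ (6, 5) facing up
t=4 back(4) ⇒ (6, 1) facing up
no 3-step plan works, so 4 is optimal.

move(3), turn(left), move(3), back(4)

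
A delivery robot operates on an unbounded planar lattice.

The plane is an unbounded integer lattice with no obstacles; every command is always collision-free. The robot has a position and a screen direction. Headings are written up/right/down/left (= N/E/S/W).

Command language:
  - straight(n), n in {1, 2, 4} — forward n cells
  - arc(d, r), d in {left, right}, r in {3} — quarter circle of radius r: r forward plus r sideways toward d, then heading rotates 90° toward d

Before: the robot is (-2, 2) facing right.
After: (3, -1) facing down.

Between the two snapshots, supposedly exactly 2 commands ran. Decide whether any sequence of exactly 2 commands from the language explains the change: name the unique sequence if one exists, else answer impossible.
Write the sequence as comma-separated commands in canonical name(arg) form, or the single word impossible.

straight(2), arc(right, 3)

key: cell and facing (now S) both changed — the 2 commands mix motion and turning
initial: (-2, 2) facing right
1. straight(2) → (0, 2) facing right
2. arc(right, 3) → (3, -1) facing down
no other 2-command option fits: unique.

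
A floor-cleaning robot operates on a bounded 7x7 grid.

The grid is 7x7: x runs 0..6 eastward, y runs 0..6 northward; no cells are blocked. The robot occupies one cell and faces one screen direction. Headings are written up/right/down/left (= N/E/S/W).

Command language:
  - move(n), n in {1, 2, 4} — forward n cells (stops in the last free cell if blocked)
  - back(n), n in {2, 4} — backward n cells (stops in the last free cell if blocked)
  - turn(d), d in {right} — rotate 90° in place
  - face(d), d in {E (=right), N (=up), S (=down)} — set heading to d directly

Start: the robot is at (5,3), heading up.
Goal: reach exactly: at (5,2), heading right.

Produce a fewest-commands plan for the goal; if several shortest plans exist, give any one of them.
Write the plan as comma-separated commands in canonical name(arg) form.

back(2), move(1), face(E)

start: at (5,3), heading up
t=1 back(2) ⇒ at (5,1), heading up
t=2 move(1) ⇒ at (5,2), heading up
t=3 face(E) ⇒ at (5,2), heading right
shorter routes all fall short; 3 is best.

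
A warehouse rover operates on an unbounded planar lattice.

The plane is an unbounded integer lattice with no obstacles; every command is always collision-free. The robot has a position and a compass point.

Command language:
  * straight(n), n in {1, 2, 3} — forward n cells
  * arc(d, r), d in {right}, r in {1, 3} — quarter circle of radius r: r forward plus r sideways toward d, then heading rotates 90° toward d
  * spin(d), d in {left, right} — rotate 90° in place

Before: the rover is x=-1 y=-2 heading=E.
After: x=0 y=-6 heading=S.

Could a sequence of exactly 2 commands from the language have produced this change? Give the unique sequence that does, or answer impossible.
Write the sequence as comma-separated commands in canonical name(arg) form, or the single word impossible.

arc(right, 1), straight(3)

key: cell and facing (now S) both changed — the 2 commands mix motion and turning
from: x=-1 y=-2 heading=E
step 1 (arc(right, 1)): x=0 y=-3 heading=S
step 2 (straight(3)): x=0 y=-6 heading=S
uniquely the one of 49 2-step routes that fits.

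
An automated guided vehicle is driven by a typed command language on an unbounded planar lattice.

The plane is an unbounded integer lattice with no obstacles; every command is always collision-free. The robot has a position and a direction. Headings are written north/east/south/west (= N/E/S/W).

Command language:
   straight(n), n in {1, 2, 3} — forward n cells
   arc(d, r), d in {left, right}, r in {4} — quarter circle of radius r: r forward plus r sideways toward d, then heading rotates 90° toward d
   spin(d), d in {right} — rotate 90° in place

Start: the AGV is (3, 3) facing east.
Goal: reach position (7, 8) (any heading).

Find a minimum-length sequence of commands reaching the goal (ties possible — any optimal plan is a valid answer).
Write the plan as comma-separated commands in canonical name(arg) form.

arc(left, 4), straight(1)

initial: (3, 3) facing east
1. arc(left, 4) → (7, 7) facing north
2. straight(1) → (7, 8) facing north
nothing shorter than 2 reaches the goal.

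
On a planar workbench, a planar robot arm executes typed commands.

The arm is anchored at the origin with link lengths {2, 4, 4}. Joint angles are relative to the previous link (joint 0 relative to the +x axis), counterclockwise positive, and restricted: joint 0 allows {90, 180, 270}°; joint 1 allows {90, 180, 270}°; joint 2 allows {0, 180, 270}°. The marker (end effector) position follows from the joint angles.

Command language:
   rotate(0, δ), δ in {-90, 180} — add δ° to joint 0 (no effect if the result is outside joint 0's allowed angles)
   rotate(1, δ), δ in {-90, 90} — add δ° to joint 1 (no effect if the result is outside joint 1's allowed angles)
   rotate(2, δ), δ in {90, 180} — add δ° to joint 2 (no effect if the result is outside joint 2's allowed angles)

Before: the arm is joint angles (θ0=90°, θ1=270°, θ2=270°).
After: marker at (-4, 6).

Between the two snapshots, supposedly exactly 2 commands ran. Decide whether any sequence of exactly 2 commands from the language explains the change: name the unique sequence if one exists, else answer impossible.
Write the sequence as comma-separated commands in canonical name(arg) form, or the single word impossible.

rotate(1, -90), rotate(1, -90)

start: joint angles (θ0=90°, θ1=270°, θ2=270°)
t=1 rotate(1, -90) ⇒ joint angles (θ0=90°, θ1=180°, θ2=270°)
t=2 rotate(1, -90) ⇒ joint angles (θ0=90°, θ1=90°, θ2=270°)
no other 2-command option fits: unique.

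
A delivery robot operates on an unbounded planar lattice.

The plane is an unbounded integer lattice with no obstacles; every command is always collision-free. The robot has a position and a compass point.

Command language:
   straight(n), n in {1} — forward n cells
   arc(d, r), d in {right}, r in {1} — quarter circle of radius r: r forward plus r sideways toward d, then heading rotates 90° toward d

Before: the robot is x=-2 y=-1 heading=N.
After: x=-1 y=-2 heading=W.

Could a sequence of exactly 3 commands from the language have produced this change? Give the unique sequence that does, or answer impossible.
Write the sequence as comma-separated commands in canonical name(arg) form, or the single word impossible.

arc(right, 1), arc(right, 1), arc(right, 1)

key: position moved to (-1,-2) AND the heading swung to W — translation plus rotation needed
t0: x=-2 y=-1 heading=N
t=1 arc(right, 1) ⇒ x=-1 y=0 heading=E
t=2 arc(right, 1) ⇒ x=0 y=-1 heading=S
t=3 arc(right, 1) ⇒ x=-1 y=-2 heading=W
all 8 alternatives checked — unique.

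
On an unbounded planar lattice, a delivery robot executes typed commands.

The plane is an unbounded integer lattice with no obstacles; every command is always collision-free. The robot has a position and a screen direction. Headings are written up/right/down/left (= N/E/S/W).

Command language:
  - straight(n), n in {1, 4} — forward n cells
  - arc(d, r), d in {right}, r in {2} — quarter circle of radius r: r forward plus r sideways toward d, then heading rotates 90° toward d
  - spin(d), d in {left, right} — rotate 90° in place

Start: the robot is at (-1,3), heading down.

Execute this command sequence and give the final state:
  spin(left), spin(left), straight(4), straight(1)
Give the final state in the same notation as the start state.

start: at (-1,3), heading down
step 1 (spin(left)): at (-1,3), heading right
step 2 (spin(left)): at (-1,3), heading up
step 3 (straight(4)): at (-1,7), heading up
step 4 (straight(1)): at (-1,8), heading up

at (-1,8), heading up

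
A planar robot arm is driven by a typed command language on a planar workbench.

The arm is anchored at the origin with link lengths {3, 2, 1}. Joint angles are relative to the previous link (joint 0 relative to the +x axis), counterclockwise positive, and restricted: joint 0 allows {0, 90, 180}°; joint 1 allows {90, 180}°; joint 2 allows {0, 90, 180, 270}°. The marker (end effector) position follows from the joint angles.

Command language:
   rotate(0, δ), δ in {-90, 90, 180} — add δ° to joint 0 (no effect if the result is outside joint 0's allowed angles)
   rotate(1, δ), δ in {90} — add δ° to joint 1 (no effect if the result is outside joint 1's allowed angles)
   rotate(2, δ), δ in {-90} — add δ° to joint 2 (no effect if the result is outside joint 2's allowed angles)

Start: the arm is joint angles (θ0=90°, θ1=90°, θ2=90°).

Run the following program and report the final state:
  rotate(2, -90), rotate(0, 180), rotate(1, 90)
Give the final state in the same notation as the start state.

joint angles (θ0=90°, θ1=180°, θ2=0°)

from: joint angles (θ0=90°, θ1=90°, θ2=90°)
step 1 (rotate(2, -90)): joint angles (θ0=90°, θ1=90°, θ2=0°)
step 2 (rotate(0, 180)): joint angles (θ0=90°, θ1=90°, θ2=0°)
step 3 (rotate(1, 90)): joint angles (θ0=90°, θ1=180°, θ2=0°)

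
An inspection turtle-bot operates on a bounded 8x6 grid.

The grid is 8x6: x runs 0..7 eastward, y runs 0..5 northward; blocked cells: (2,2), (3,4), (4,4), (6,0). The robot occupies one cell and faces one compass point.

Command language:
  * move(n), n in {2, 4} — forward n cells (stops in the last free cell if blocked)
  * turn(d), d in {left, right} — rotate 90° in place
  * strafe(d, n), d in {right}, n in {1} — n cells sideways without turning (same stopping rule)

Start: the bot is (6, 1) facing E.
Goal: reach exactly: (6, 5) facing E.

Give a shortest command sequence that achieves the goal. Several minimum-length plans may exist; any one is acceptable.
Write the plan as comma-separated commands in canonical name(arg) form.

start: (6, 1) facing E
step 1 (turn(left)): (6, 1) facing N
step 2 (move(4)): (6, 5) facing N
step 3 (turn(right)): (6, 5) facing E
no 2-step plan works, so 3 is optimal.

turn(left), move(4), turn(right)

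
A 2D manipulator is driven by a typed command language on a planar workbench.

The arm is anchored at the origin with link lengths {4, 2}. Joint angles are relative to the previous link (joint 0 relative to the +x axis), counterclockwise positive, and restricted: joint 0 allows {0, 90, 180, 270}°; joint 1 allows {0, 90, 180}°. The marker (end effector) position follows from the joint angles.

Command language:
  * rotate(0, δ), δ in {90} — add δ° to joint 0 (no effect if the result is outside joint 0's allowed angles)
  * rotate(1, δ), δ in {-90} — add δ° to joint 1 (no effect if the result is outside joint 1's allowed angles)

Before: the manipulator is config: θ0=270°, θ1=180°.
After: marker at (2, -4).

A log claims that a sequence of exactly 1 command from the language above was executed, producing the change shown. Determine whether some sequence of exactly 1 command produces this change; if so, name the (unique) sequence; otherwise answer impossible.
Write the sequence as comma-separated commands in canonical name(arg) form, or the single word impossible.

rotate(1, -90)

from: config: θ0=270°, θ1=180°
step 1 (rotate(1, -90)): config: θ0=270°, θ1=90°
all 2 alternatives checked — unique.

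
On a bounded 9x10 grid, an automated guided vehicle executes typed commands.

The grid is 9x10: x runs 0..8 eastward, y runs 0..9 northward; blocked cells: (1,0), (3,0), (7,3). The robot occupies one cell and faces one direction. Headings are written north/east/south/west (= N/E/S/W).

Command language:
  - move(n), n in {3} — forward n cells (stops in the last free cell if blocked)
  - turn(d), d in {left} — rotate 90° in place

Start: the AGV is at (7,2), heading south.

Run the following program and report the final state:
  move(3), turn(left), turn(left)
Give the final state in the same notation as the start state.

at (7,0), heading north

start: at (7,2), heading south
step 1 (move(3)): at (7,0), heading south
step 2 (turn(left)): at (7,0), heading east
step 3 (turn(left)): at (7,0), heading north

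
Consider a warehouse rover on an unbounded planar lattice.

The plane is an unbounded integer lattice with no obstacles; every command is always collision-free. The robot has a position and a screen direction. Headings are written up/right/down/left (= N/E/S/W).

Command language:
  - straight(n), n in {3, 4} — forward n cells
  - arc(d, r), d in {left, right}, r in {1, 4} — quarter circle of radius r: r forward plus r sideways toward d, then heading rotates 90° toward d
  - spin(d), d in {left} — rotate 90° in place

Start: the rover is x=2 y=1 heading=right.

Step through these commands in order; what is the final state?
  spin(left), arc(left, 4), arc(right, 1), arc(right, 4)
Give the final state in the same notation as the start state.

from: x=2 y=1 heading=right
1. spin(left) → x=2 y=1 heading=up
2. arc(left, 4) → x=-2 y=5 heading=left
3. arc(right, 1) → x=-3 y=6 heading=up
4. arc(right, 4) → x=1 y=10 heading=right

x=1 y=10 heading=right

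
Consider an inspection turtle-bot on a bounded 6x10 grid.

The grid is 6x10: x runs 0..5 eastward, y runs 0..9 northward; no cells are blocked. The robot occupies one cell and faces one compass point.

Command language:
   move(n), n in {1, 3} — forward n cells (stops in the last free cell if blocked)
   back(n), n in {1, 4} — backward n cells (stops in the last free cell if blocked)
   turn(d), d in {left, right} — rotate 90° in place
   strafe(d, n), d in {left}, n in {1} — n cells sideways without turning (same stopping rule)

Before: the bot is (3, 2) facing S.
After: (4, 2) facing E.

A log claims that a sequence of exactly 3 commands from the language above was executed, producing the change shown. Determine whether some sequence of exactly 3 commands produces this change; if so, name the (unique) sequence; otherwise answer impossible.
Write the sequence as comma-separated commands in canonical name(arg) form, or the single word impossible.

key: move(3) runs into the grid edge before its full distance
t0: (3, 2) facing S
step 1 (turn(left)): (3, 2) facing E
step 2 (move(3)): (5, 2) facing E
step 3 (back(1)): (4, 2) facing E
all 343 alternatives checked — unique.

turn(left), move(3), back(1)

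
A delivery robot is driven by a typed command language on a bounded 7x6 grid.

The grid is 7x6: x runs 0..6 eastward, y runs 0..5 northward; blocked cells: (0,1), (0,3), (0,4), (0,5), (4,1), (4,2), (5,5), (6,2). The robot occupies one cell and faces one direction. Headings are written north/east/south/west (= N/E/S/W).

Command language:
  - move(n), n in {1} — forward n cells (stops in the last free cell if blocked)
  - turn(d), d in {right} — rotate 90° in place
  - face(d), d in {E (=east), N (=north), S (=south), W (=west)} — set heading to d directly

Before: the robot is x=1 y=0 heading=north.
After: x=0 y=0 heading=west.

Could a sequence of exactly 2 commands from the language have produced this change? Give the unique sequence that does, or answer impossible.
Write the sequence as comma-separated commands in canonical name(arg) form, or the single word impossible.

face(W), move(1)

key: cell and facing (now W) both changed — the 2 commands mix motion and turning
t0: x=1 y=0 heading=north
[1] after face(W): x=1 y=0 heading=west
[2] after move(1): x=0 y=0 heading=west
all 36 alternatives checked — unique.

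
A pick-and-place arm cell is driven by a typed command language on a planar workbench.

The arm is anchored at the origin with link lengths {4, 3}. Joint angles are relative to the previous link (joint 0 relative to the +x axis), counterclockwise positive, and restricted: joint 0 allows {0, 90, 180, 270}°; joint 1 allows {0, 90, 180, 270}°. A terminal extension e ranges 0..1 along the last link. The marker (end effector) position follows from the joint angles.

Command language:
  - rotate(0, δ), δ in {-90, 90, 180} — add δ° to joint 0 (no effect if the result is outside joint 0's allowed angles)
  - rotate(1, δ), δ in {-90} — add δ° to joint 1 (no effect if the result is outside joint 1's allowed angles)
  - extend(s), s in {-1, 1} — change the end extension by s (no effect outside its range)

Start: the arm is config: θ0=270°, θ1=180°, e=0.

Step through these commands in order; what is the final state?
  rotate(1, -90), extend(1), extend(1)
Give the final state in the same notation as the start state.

config: θ0=270°, θ1=90°, e=1

from: config: θ0=270°, θ1=180°, e=0
[1] after rotate(1, -90): config: θ0=270°, θ1=90°, e=0
[2] after extend(1): config: θ0=270°, θ1=90°, e=1
[3] after extend(1): config: θ0=270°, θ1=90°, e=1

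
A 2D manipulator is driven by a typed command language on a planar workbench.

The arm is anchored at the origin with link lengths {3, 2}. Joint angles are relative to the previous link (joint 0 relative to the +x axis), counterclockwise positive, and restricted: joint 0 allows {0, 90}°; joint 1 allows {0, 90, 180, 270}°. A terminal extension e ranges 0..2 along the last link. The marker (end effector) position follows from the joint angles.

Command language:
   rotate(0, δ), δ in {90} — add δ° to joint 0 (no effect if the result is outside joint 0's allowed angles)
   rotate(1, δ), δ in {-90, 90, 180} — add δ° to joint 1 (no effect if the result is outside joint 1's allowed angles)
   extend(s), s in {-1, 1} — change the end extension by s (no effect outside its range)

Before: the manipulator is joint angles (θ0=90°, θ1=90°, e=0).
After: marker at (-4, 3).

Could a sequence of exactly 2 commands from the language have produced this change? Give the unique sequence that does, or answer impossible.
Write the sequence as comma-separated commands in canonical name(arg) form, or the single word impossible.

initial: joint angles (θ0=90°, θ1=90°, e=0)
1. extend(1) → joint angles (θ0=90°, θ1=90°, e=1)
2. extend(1) → joint angles (θ0=90°, θ1=90°, e=2)
no rival 2-sequence matches.

extend(1), extend(1)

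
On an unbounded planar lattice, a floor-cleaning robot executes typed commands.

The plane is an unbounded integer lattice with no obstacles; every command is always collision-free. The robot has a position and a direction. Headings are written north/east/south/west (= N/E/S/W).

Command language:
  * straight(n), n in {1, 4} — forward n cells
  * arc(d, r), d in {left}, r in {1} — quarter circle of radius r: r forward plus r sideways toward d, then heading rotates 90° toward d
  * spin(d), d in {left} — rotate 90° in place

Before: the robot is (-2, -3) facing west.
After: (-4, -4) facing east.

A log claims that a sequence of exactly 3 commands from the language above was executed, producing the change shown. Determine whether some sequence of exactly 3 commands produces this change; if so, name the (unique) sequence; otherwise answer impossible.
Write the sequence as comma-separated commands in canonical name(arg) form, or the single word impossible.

key: cell and facing (now E) both changed — the 3 commands mix motion and turning
start: (-2, -3) facing west
step 1 (straight(1)): (-3, -3) facing west
step 2 (arc(left, 1)): (-4, -4) facing south
step 3 (spin(left)): (-4, -4) facing east
all 64 alternatives checked — unique.

straight(1), arc(left, 1), spin(left)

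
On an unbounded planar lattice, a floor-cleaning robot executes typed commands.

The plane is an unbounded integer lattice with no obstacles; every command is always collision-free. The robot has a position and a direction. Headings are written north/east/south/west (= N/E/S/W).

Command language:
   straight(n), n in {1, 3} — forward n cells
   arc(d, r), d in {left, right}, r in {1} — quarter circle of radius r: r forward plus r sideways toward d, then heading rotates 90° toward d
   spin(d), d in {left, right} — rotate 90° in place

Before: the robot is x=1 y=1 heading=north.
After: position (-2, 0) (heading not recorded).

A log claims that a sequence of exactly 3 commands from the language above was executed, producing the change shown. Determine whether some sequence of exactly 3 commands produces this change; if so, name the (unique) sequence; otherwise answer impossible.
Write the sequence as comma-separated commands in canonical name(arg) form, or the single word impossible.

key: order matters: swapping arc(left, 1) and arc(right, 1) lands elsewhere
initial: x=1 y=1 heading=north
[1] after arc(left, 1): x=0 y=2 heading=west
[2] after arc(left, 1): x=-1 y=1 heading=south
[3] after arc(right, 1): x=-2 y=0 heading=west
no other 3-command option fits: unique.

arc(left, 1), arc(left, 1), arc(right, 1)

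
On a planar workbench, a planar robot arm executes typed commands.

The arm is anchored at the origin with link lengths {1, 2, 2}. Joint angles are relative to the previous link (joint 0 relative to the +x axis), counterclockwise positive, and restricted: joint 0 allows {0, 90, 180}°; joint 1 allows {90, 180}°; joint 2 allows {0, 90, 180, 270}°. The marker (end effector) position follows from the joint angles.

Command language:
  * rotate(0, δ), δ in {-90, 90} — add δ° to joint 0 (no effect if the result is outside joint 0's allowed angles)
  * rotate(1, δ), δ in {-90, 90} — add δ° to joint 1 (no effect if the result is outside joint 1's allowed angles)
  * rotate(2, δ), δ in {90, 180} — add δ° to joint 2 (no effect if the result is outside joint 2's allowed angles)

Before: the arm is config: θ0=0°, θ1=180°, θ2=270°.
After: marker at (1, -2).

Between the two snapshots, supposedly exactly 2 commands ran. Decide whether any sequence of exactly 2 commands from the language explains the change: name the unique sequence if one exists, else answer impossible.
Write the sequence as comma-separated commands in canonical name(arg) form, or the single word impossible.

rotate(0, 90), rotate(0, 90)

start: config: θ0=0°, θ1=180°, θ2=270°
t=1 rotate(0, 90) ⇒ config: θ0=90°, θ1=180°, θ2=270°
t=2 rotate(0, 90) ⇒ config: θ0=180°, θ1=180°, θ2=270°
uniquely the one of 36 2-step routes that fits.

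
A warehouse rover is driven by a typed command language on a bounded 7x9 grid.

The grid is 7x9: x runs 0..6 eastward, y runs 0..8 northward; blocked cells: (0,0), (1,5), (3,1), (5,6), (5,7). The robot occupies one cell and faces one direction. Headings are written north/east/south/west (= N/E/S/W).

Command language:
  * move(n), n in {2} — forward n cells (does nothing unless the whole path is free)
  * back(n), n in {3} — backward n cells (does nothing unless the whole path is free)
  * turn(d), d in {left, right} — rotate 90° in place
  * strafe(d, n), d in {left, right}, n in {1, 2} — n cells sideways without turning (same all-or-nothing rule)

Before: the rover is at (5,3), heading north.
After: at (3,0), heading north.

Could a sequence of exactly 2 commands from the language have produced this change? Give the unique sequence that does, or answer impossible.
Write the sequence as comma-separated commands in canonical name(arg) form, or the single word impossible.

back(3), strafe(left, 2)

key: order matters: swapping back(3) and strafe(left, 2) lands elsewhere
start: at (5,3), heading north
1. back(3) → at (5,0), heading north
2. strafe(left, 2) → at (3,0), heading north
no other 2-command option fits: unique.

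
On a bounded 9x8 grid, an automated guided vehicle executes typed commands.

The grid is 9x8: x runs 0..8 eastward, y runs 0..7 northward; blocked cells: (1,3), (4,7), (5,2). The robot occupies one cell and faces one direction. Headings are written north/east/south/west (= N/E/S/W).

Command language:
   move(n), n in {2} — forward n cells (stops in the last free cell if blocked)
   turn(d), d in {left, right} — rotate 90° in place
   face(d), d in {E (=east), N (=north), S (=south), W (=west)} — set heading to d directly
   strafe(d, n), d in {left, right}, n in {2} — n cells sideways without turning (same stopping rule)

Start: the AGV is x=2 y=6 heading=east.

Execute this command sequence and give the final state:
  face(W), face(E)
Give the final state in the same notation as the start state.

from: x=2 y=6 heading=east
1. face(W) → x=2 y=6 heading=west
2. face(E) → x=2 y=6 heading=east

x=2 y=6 heading=east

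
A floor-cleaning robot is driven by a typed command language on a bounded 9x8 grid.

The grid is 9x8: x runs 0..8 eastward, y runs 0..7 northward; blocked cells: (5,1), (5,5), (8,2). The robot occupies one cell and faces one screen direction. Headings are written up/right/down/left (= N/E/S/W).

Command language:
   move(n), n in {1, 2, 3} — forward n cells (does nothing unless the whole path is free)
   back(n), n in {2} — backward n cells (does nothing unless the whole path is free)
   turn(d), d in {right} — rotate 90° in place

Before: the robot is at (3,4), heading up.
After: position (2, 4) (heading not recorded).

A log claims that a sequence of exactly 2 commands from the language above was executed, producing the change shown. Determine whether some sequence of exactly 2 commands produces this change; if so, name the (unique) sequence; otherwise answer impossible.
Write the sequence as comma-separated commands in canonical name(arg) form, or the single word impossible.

all 25 sequences checked — none match.

impossible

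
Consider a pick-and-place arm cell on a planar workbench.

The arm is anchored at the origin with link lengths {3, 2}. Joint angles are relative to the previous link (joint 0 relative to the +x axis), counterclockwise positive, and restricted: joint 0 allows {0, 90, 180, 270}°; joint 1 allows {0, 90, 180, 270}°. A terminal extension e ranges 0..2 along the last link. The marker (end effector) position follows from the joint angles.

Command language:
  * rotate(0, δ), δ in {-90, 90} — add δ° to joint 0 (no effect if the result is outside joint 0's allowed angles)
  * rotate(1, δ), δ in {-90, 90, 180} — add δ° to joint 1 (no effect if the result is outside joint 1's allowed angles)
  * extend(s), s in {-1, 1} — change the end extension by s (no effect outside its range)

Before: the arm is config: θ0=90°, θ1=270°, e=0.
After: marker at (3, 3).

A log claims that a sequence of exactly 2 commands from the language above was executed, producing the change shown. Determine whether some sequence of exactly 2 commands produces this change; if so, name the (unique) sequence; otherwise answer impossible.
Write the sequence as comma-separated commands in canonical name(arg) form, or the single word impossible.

extend(-1), extend(1)

key: order matters: swapping extend(-1) and extend(1) lands elsewhere
t0: config: θ0=90°, θ1=270°, e=0
t=1 extend(-1) ⇒ config: θ0=90°, θ1=270°, e=0
t=2 extend(1) ⇒ config: θ0=90°, θ1=270°, e=1
uniquely the one of 49 2-step routes that fits.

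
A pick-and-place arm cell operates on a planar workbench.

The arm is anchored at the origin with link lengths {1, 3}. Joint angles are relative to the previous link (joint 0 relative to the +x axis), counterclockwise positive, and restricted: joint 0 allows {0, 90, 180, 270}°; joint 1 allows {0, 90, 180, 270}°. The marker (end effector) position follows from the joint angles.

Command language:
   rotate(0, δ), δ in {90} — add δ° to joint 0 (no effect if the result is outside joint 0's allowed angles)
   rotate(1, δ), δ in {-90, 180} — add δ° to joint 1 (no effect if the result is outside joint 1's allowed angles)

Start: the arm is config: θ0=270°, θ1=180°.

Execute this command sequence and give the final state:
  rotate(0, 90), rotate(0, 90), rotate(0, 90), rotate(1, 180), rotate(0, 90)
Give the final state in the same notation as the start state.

from: config: θ0=270°, θ1=180°
[1] after rotate(0, 90): config: θ0=0°, θ1=180°
[2] after rotate(0, 90): config: θ0=90°, θ1=180°
[3] after rotate(0, 90): config: θ0=180°, θ1=180°
[4] after rotate(1, 180): config: θ0=180°, θ1=0°
[5] after rotate(0, 90): config: θ0=270°, θ1=0°

config: θ0=270°, θ1=0°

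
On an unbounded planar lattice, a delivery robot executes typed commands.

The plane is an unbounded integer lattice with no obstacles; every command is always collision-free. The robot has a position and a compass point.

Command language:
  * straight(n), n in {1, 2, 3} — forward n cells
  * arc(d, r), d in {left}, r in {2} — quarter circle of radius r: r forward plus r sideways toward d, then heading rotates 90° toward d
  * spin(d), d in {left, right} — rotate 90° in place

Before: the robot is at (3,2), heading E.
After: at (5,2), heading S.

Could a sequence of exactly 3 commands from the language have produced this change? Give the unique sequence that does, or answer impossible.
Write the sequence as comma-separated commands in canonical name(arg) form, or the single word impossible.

straight(1), straight(1), spin(right)

key: position moved to (5,2) AND the heading swung to S — translation plus rotation needed
from: at (3,2), heading E
step 1 (straight(1)): at (4,2), heading E
step 2 (straight(1)): at (5,2), heading E
step 3 (spin(right)): at (5,2), heading S
no other 3-command option fits: unique.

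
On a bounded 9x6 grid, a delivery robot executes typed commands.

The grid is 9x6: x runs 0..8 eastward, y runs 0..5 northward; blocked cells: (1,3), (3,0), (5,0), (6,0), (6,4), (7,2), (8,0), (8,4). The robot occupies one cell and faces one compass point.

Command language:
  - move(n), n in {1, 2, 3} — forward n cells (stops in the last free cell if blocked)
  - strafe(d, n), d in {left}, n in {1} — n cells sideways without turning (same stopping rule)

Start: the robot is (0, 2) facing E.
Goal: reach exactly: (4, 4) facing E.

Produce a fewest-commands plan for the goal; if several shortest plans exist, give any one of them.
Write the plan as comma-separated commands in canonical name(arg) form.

start: (0, 2) facing E
step 1 (move(3)): (3, 2) facing E
step 2 (move(1)): (4, 2) facing E
step 3 (strafe(left, 1)): (4, 3) facing E
step 4 (strafe(left, 1)): (4, 4) facing E
no 3-step plan works, so 4 is optimal.

move(3), move(1), strafe(left, 1), strafe(left, 1)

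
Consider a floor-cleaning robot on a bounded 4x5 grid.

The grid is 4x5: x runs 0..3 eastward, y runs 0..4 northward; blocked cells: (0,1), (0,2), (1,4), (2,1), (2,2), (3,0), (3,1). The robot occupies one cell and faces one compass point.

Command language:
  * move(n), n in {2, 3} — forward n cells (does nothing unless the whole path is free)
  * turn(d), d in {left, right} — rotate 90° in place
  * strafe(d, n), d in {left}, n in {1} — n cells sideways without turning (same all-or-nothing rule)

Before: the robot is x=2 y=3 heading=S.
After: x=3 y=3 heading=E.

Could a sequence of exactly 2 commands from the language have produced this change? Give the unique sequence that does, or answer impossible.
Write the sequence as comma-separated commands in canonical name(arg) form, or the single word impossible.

key: cell and facing (now E) both changed — the 2 commands mix motion and turning
from: x=2 y=3 heading=S
[1] after strafe(left, 1): x=3 y=3 heading=S
[2] after turn(left): x=3 y=3 heading=E
all 25 alternatives checked — unique.

strafe(left, 1), turn(left)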